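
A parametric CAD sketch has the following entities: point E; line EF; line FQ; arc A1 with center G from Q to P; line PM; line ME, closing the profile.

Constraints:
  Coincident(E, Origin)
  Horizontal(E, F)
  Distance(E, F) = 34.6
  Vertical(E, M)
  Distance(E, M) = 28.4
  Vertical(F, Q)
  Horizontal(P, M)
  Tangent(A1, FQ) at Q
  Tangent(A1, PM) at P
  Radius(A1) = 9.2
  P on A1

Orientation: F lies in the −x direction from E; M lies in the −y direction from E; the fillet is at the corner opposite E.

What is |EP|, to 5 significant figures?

38.101

E is at the origin; E and F share the same y with |EF| = 34.6 and F on the −x side, so F = (-34.600, 0.0000). E and M share the same x with |EM| = 28.4 and M on the −y side, so M = (0.0000, -28.400). The virtual corner opposite E is at (-34.600, -28.400). A1 meets FQ tangentially, so GQ is at right angles to FQ and the tangent condition forces GP to be normal to PM, with radius 9.2, so the center G sits 9.2 in from both sides at G = (-25.400, -19.200). That places the tangent points at Q = (-34.600, -19.200) on FQ and P = (-25.400, -28.400) on PM. Then |EP| = |P − E| = 38.101.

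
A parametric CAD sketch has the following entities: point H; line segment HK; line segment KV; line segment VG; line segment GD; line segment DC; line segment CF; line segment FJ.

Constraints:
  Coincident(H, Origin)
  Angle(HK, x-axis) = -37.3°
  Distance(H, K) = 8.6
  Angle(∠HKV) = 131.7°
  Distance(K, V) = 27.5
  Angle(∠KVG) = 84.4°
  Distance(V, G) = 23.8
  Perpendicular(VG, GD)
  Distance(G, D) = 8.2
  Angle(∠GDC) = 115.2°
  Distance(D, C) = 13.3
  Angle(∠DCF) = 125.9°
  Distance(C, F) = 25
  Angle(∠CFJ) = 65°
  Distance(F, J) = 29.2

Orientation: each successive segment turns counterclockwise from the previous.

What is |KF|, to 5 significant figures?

28.613

∠GDC = 115.2° gives DC at -98.600° from the x-axis; with |DC| = 13.3, C = (17.189, 7.3507). ∠DCF = 125.9° gives CF at -44.500° from the x-axis; with |CF| = 25.0, F = (35.021, -10.172). Then |KF| = |F − K| = 28.613.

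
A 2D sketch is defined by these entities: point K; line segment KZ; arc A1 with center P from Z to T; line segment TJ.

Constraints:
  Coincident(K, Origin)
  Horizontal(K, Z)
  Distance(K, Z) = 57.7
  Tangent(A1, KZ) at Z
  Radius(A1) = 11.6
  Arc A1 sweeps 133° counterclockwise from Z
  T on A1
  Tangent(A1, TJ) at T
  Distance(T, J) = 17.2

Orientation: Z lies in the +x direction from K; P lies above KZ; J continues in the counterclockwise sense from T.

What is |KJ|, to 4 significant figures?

63.21

K is at the origin; K and Z share the same y with |KZ| = 57.7 and Z on the +x side, so Z = (57.70, 0.000). Tangency of A1 to KZ means the radius PZ is perpendicular to KZ, so P = Z + (0, 11.6) = (57.70, 11.60). On A1, Z sits at bearing -90° from P; a 133° counterclockwise sweep puts T at bearing 43°, so T = P + 11.6·(cos 43°, sin 43°) = (66.18, 19.51). Tangency of A1 to TJ means the radius PT is perpendicular to TJ, so TJ runs along (−sin 43°, cos 43°); with |TJ| = 17.2, J = (54.45, 32.09). Then |KJ| = |J − K| = 63.21.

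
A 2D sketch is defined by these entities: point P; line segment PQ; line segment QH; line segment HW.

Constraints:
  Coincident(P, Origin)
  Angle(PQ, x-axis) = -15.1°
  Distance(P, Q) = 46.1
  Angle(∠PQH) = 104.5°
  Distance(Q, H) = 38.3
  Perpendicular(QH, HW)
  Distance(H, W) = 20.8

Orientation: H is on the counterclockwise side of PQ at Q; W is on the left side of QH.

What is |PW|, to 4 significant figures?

55.25

P is at the origin; PQ runs at -15.1° with length 46.1, so Q = 46.1·(cos -15.1°, sin -15.1°) = (44.51, -12.01). ∠PQH = 104.5°, so QH runs at -15.1° + (180° − 104.5°) = 60.40° from the x-axis; with |QH| = 38.3, H = Q + 38.3·(cos 60.40°, sin 60.40°) = (63.43, 21.29). QH ⟂ HW; with |HW| = 20.8 on the left of QH, W = H + 20.8·(-0.8695, 0.4939) = (45.34, 31.57). Then |PW| = |W − P| = 55.25.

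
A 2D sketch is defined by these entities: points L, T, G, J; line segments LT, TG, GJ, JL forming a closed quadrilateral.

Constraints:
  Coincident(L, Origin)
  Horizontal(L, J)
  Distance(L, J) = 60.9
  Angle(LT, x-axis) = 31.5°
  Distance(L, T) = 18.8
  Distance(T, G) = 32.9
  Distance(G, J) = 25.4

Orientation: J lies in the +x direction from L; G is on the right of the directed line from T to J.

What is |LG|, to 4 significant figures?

41.55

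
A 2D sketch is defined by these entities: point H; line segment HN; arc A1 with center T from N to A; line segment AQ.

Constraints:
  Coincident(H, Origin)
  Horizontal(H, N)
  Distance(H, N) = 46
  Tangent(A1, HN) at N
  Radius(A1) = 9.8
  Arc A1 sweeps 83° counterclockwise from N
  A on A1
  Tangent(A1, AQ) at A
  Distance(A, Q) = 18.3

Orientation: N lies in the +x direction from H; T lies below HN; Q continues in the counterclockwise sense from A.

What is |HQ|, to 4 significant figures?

43.31

H is at the origin; H and N share the same y with |HN| = 46.0 and N on the +x side, so N = (46.00, 0.000). The tangent condition forces TN to be normal to HN, so T = N + (0, -9.8) = (46.00, -9.800). On A1, N sits at bearing 90° from T; an 83° counterclockwise sweep puts A at bearing 173°, so A = T + 9.8·(cos 173°, sin 173°) = (36.27, -8.606). Since A1 is tangent to AQ there, TA ⟂ AQ, so AQ runs along (−sin 173°, cos 173°); with |AQ| = 18.3, Q = (34.04, -26.77). Then |HQ| = |Q − H| = 43.31.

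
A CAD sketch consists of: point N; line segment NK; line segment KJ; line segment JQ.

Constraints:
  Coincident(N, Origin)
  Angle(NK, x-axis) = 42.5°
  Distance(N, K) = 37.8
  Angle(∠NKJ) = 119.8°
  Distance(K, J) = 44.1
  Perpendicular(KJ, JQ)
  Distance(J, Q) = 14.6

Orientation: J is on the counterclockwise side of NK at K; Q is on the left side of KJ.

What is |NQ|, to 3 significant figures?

65.5

N is at the origin; NK runs at 42.5° with length 37.8, so K = 37.8·(cos 42.5°, sin 42.5°) = (27.9, 25.5). ∠NKJ = 119.8°, so KJ runs at 42.5° + (180° − 119.8°) = 103° from the x-axis; with |KJ| = 44.1, J = K + 44.1·(cos 103°, sin 103°) = (18.2, 68.6). KJ ⟂ JQ; with |JQ| = 14.6 on the left of KJ, Q = J + 14.6·(-0.976, -0.220) = (3.93, 65.3). Then |NQ| = |Q − N| = 65.5.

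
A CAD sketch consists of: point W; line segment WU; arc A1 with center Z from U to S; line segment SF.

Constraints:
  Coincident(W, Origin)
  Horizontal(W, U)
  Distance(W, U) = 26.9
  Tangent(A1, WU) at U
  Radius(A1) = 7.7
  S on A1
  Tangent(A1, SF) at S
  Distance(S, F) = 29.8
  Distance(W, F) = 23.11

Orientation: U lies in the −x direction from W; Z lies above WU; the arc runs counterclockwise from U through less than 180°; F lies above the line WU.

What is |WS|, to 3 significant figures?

21.6

W is at the origin; W and U share the same y with |WU| = 26.9 and U on the −x side, so U = (-26.9, 0.00). Since A1 is tangent to WU there, ZU ⟂ WU, so Z = U + (0, 7.7) = (-26.9, 7.70). Since ZS ⟂ SF (tangency), |ZF| = √(7.7² + 29.8²) = 30.8 regardless of where S sits on A1. So F lies on both circle(W, 23.11) and circle(Z, 30.8); the above-WU intersection is F = (-0.256, 23.1). S is the foot of the tangent from F: S = (-21.5, 2.21).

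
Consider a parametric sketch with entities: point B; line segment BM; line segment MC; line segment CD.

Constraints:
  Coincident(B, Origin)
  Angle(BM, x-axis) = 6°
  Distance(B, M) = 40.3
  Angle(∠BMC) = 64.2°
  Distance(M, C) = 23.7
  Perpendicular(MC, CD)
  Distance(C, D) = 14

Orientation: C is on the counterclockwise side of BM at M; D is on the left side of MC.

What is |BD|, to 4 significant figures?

23.12

∠BMC = 64.2°, so MC runs at 6.0° + (180° − 64.2°) = 121.8° from the x-axis; with |MC| = 23.7, C = M + 23.7·(cos 121.8°, sin 121.8°) = (27.59, 24.35). The perpendicularity gives CD at right angles to MC; with |CD| = 14.0 on the left of MC, D = C + 14.0·(-0.8499, -0.5270) = (15.69, 16.98). Then |BD| = |D − B| = 23.12.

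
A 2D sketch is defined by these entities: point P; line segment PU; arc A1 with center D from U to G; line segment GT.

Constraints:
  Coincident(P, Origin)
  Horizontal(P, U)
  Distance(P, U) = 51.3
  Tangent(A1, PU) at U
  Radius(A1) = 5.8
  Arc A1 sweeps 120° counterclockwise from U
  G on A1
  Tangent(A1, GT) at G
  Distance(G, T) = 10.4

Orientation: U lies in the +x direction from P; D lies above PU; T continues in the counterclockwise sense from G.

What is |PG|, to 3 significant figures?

57.0

P is at the origin; P and U share the same y with |PU| = 51.3 and U on the +x side, so U = (51.3, 0.00). A1 meets PU tangentially, so DU is at right angles to PU, so D = U + (0, 5.8) = (51.3, 5.80). On A1, U sits at bearing -90° from D; a 120° counterclockwise sweep puts G at bearing 30°, so G = D + 5.8·(cos 30°, sin 30°) = (56.3, 8.70). Then |PG| = |G − P| = 57.0.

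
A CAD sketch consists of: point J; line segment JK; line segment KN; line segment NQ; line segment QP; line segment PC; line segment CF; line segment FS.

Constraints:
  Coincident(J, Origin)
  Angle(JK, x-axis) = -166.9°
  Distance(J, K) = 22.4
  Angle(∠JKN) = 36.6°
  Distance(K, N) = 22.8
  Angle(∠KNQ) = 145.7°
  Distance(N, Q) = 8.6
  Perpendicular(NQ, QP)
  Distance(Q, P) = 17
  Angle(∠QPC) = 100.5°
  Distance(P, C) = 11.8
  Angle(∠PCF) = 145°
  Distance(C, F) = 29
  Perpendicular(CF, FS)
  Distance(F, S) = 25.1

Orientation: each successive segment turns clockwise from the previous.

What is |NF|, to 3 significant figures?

30.2

J is at the origin; JK runs at -166.9° with length 22.4, so K = (-21.8, -5.08). ∠JKN = 36.6° gives KN at 49.7° from the x-axis; with |KN| = 22.8, N = (-7.07, 12.3). ∠KNQ = 145.7° gives NQ at 15.4° from the x-axis; with |NQ| = 8.6, Q = (1.22, 14.6). NQ ⟂ QP, so QP runs at -74.6°; with |QP| = 17.0, P = (5.74, -1.79). ∠QPC = 100.5° gives PC at -154° from the x-axis; with |PC| = 11.8, C = (-4.88, -6.95). ∠PCF = 145.0° gives CF at 171° from the x-axis; with |CF| = 29.0, F = (-33.5, -2.36). Then |NF| = |F − N| = 30.2.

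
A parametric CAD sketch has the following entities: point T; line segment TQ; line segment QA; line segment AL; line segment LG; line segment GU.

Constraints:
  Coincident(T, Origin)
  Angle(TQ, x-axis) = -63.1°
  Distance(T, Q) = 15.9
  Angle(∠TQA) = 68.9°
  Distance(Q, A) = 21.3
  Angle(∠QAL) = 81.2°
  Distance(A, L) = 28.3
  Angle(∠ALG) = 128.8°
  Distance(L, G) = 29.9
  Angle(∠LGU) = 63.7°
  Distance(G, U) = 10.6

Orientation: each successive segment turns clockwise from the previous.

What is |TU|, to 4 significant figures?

23.27

T is at the origin; TQ runs at -63.1° with length 15.9, so Q = (7.194, -14.18). ∠TQA = 68.9° gives QA at -174.2° from the x-axis; with |QA| = 21.3, A = (-14.00, -16.33). ∠QAL = 81.2° gives AL at 87.00° from the x-axis; with |AL| = 28.3, L = (-12.52, 11.93). ∠ALG = 128.8° gives LG at 35.80° from the x-axis; with |LG| = 29.9, G = (11.73, 29.42). ∠LGU = 63.7° gives GU at -80.50° from the x-axis; with |GU| = 10.6, U = (13.48, 18.96). Then |TU| = |U − T| = 23.27.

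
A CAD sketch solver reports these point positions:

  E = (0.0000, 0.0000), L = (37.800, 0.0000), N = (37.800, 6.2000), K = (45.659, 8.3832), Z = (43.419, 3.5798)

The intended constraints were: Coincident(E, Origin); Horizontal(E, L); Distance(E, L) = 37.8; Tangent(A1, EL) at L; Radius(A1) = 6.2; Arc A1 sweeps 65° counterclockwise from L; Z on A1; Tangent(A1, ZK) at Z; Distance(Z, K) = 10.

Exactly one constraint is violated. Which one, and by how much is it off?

Distance(Z, K) = 10 — off by 4.70.

E = (0.00, 0.00) ✓; E.y = 0.00, L.y = 0.00 ✓; |EL| = 37.80 ✓; ∠(NL, LE) = 90.00° ✓; |NL| = 6.200 ✓; bearing(N→Z) − bearing(N→L) = 65.00° ✓; |NZ| = 6.200 ✓; ∠(NZ, ZK) = 90.00° ✓; |ZK| = 5.300 ✗.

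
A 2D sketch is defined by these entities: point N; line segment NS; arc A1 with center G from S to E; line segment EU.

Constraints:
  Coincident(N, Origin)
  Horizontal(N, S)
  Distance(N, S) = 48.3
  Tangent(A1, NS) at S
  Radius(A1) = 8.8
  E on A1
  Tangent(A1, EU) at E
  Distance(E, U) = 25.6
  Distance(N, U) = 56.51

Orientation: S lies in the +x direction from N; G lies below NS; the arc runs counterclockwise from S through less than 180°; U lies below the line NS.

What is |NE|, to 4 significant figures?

40.94

N is at the origin; N and S share the same y with |NS| = 48.3 and S on the +x side, so S = (48.30, 0.000). Since A1 is tangent to NS there, GS ⟂ NS, so G = S + (0, -8.8) = (48.30, -8.800). Since GE ⟂ EU (tangency), |GU| = √(8.8² + 25.6²) = 27.07 regardless of where E sits on A1. So U lies on both circle(N, 56.51) and circle(G, 27.07); the below-NS intersection is U = (43.95, -35.52). E is the foot of the tangent from U: E = (39.63, -10.29).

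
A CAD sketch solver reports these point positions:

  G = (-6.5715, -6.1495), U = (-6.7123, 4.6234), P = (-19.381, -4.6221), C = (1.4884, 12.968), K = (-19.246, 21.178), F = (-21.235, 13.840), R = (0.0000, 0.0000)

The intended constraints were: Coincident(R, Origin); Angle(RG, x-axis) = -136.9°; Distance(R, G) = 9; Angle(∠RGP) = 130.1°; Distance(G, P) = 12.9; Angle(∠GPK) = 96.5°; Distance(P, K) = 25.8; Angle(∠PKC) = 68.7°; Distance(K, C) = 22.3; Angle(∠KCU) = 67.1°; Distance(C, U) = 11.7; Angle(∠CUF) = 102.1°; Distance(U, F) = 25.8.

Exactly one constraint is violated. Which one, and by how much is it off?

Distance(U, F) = 25.8 — off by 8.60.

R = (0.00, 0.00) ✓; RG at -136.9° ✓; |RG| = 9.000 ✓; ∠RGP = 130.1° ✓; |GP| = 12.90 ✓; ∠GPK = 96.50° ✓; |PK| = 25.80 ✓; ∠PKC = 68.70° ✓; |KC| = 22.30 ✓; ∠KCU = 67.10° ✓; |CU| = 11.70 ✓; ∠CUF = 102.1° ✓; |UF| = 17.20 ✗.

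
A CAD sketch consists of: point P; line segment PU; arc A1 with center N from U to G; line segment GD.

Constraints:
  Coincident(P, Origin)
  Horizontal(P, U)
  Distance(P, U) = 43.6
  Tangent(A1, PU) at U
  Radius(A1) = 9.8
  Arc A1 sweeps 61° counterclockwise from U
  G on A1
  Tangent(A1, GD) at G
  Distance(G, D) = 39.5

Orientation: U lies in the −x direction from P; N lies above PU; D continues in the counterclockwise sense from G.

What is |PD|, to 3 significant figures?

42.7

P is at the origin; P and U share the same y with |PU| = 43.6 and U on the −x side, so U = (-43.6, 0.00). Since A1 is tangent to PU there, NU ⟂ PU, so N = U + (0, 9.8) = (-43.6, 9.80). On A1, U sits at bearing -90° from N; a 61° counterclockwise sweep puts G at bearing -29°, so G = N + 9.8·(cos -29°, sin -29°) = (-35.0, 5.05). Tangency of A1 to GD means the radius NG is perpendicular to GD, so GD runs along (−sin -29°, cos -29°); with |GD| = 39.5, D = (-15.9, 39.6). Then |PD| = |D − P| = 42.7.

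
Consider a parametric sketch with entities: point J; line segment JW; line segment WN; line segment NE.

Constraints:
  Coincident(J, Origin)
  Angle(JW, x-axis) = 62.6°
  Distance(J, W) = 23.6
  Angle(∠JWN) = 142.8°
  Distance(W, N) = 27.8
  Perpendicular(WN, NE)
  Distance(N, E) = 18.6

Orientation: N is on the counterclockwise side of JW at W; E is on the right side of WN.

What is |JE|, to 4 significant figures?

57.02

∠JWN = 142.8°, so WN runs at 62.6° + (180° − 142.8°) = 99.80° from the x-axis; with |WN| = 27.8, N = W + 27.8·(cos 99.80°, sin 99.80°) = (6.129, 48.35). The perpendicularity gives NE at right angles to WN; with |NE| = 18.6 on the right of WN, E = N + 18.6·(0.9854, 0.1702) = (24.46, 51.51). Then |JE| = |E − J| = 57.02.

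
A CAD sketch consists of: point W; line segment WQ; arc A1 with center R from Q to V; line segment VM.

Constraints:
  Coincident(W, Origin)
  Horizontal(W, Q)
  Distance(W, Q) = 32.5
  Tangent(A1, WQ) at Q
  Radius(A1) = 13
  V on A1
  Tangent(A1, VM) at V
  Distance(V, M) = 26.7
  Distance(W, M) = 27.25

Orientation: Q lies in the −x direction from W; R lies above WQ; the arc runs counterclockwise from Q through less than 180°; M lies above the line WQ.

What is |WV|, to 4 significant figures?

22.70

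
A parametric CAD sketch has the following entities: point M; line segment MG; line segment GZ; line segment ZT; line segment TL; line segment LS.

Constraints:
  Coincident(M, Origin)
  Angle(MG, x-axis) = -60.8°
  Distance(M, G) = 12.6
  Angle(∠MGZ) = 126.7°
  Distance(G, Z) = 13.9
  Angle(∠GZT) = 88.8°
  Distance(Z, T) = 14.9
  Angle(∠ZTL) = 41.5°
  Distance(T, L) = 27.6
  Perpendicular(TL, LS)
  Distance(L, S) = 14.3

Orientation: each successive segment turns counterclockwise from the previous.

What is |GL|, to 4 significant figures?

7.486

M is at the origin; MG runs at -60.8° with length 12.6, so G = (6.147, -11.00). ∠MGZ = 126.7° gives GZ at -7.500° from the x-axis; with |GZ| = 13.9, Z = (19.93, -12.81). ∠GZT = 88.8° gives ZT at 83.70° from the x-axis; with |ZT| = 14.9, T = (21.56, 1.997). ∠ZTL = 41.5° gives TL at -137.8° from the x-axis; with |TL| = 27.6, L = (1.117, -16.54). Then |GL| = |L − G| = 7.486.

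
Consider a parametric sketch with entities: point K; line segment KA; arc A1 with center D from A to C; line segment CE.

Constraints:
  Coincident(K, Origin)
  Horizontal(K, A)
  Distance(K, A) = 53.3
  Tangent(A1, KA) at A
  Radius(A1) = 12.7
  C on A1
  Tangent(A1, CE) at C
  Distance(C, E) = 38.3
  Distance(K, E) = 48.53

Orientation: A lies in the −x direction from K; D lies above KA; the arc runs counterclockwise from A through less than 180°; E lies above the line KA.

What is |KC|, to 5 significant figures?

42.490

K is at the origin; K and A share the same y with |KA| = 53.3 and A on the −x side, so A = (-53.300, 0.0000). Since A1 is tangent to KA there, DA ⟂ KA, so D = A + (0, 12.7) = (-53.300, 12.700). Since DC ⟂ CE (tangency), |DE| = √(12.7² + 38.3²) = 40.351 regardless of where C sits on A1. So E lies on both circle(K, 48.53) and circle(D, 40.351); the above-KA intersection is E = (-25.084, 41.545). C is the foot of the tangent from E: C = (-41.888, 7.1279).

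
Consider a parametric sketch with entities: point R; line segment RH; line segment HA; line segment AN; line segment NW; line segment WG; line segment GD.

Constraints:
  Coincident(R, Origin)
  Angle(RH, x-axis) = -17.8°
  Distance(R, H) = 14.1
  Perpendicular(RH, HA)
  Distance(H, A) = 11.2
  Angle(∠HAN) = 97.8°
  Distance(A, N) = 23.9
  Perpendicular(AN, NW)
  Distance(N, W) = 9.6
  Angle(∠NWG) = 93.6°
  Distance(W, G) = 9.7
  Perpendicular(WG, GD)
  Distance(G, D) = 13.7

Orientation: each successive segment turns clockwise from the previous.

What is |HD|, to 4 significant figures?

20.82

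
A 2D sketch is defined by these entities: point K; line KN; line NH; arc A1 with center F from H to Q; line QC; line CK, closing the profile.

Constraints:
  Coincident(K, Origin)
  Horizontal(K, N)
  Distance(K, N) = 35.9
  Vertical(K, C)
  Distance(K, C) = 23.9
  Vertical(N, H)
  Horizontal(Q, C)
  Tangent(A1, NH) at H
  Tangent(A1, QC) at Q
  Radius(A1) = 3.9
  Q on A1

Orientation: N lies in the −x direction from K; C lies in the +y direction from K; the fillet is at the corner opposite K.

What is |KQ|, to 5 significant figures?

39.940

K is at the origin; K and N share the same y with |KN| = 35.9 and N on the −x side, so N = (-35.900, 0.0000). K and C share the same x with |KC| = 23.9 and C on the +y side, so C = (0.0000, 23.900). The virtual corner opposite K is at (-35.900, 23.900). Since A1 is tangent to NH there, FH ⟂ NH and the tangent condition forces FQ to be normal to QC, with radius 3.9, so the center F sits 3.9 in from both sides at F = (-32.000, 20.000). That places the tangent points at H = (-35.900, 20.000) on NH and Q = (-32.000, 23.900) on QC. Then |KQ| = |Q − K| = 39.940.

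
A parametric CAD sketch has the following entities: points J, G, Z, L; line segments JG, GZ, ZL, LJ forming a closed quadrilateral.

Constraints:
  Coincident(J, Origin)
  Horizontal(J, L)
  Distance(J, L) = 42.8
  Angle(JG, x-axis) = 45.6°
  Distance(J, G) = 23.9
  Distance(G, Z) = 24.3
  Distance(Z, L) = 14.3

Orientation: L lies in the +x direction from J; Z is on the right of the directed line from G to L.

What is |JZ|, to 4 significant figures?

29.29

Checks: |GZ| = 24.30 ✓; |ZL| = 14.30 ✓.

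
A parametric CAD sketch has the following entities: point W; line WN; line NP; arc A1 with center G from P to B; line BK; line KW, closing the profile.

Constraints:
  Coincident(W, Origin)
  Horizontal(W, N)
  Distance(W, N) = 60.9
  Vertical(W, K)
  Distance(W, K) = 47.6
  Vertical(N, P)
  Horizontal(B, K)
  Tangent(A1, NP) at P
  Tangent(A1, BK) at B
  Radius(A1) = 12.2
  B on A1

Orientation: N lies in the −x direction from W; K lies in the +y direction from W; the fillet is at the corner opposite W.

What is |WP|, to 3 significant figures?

70.4

The virtual corner opposite W is at (-60.9, 47.6). Since A1 is tangent to NP there, GP ⟂ NP and A1 meets BK tangentially, so GB is at right angles to BK, with radius 12.2, so the center G sits 12.2 in from both sides at G = (-48.7, 35.4). That places the tangent points at P = (-60.9, 35.4) on NP and B = (-48.7, 47.6) on BK. Then |WP| = |P − W| = 70.4.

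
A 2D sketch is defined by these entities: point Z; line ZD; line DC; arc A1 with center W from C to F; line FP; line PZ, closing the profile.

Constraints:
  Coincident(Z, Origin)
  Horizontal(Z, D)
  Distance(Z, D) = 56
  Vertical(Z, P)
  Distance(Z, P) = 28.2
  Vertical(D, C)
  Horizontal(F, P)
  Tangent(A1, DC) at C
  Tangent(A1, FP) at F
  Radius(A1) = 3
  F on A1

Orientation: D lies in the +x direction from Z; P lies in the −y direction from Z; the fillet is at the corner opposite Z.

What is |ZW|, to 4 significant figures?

58.69

Z is at the origin; ZD is horizontal with |ZD| = 56.0 and D on the +x side, so D = (56.00, 0.000). Z and P share the same x with |ZP| = 28.2 and P on the −y side, so P = (0.000, -28.20). The virtual corner opposite Z is at (56.00, -28.20). Since A1 is tangent to DC there, WC ⟂ DC and A1 meets FP tangentially, so WF is at right angles to FP, with radius 3.0, so the center W sits 3.0 in from both sides at W = (53.00, -25.20). Then |ZW| = |W − Z| = 58.69.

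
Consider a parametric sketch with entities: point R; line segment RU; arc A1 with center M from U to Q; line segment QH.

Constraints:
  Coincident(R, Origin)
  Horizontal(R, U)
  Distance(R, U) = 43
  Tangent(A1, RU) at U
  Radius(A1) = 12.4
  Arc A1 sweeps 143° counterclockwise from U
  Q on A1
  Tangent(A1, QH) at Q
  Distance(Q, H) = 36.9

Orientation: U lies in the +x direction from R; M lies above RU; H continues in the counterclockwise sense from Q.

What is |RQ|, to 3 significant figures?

55.2

Tangency of A1 to RU means the radius MU is perpendicular to RU, so M = U + (0, 12.4) = (43.0, 12.4). On A1, U sits at bearing -90° from M; a 143° counterclockwise sweep puts Q at bearing 53°, so Q = M + 12.4·(cos 53°, sin 53°) = (50.5, 22.3). Then |RQ| = |Q − R| = 55.2.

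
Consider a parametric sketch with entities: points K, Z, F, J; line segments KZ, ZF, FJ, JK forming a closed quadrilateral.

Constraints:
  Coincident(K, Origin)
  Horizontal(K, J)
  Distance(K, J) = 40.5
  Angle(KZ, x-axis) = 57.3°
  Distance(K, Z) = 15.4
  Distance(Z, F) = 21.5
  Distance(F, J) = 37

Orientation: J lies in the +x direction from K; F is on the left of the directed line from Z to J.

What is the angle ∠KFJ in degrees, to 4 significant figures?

66.47°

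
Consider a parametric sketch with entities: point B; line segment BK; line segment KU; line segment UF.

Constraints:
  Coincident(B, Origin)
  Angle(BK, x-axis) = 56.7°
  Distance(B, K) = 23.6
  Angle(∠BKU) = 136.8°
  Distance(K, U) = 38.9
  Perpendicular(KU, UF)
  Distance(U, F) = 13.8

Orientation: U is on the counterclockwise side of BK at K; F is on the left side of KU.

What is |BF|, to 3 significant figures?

56.2

∠BKU = 136.8°, so KU runs at 56.7° + (180° − 136.8°) = 99.9° from the x-axis; with |KU| = 38.9, U = K + 38.9·(cos 99.9°, sin 99.9°) = (6.27, 58.0). KU is perpendicular to UF; with |UF| = 13.8 on the left of KU, F = U + 13.8·(-0.985, -0.172) = (-7.33, 55.7). Then |BF| = |F − B| = 56.2.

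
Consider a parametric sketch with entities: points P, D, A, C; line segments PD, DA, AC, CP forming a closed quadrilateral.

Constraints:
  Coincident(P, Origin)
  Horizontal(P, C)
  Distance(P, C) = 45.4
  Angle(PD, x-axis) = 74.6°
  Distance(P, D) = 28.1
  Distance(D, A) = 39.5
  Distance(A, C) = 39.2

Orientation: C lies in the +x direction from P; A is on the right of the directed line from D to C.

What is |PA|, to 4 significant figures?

14.87

P is at the origin; PC is horizontal with |PC| = 45.4 and C in +x, so C = (45.4, 0). PD runs at 74.6° with |PD| = 28.1, so D = (7.462, 27.09). A is determined by |DA| = 39.5 and |AC| = 39.2 together: it lies at the intersection of circle(D, 39.5) and circle(C, 39.2). With |DC| = 46.62, the foot of the radical line on DC is 23.56 from D and the perpendicular offset is √(39.5² − 23.56²) = 31.70. Taking the right-of-DC solution: A = (8.213, -12.40).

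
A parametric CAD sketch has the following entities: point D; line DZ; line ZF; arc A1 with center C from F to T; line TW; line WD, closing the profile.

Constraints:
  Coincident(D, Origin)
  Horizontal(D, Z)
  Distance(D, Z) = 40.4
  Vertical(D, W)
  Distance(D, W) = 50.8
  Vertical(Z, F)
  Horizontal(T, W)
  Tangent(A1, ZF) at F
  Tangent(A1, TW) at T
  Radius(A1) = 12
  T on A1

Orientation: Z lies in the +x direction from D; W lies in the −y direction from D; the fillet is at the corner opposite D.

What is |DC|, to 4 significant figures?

48.08

D is at the origin; D and Z share the same y with |DZ| = 40.4 and Z on the +x side, so Z = (40.40, 0.000). D and W share the same x with |DW| = 50.8 and W on the −y side, so W = (0.000, -50.80). The virtual corner opposite D is at (40.40, -50.80). A1 meets ZF tangentially, so CF is at right angles to ZF and tangency of A1 to TW means the radius CT is perpendicular to TW, with radius 12.0, so the center C sits 12.0 in from both sides at C = (28.40, -38.80). Then |DC| = |C − D| = 48.08.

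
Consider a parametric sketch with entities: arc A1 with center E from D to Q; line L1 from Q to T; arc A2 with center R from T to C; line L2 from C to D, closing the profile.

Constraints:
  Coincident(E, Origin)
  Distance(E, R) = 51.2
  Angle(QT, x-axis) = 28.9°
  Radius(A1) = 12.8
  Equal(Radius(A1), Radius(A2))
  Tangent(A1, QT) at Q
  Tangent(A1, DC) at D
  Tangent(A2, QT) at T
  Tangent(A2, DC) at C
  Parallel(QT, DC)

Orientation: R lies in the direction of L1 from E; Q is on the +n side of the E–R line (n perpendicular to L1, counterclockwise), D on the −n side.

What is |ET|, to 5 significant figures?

52.776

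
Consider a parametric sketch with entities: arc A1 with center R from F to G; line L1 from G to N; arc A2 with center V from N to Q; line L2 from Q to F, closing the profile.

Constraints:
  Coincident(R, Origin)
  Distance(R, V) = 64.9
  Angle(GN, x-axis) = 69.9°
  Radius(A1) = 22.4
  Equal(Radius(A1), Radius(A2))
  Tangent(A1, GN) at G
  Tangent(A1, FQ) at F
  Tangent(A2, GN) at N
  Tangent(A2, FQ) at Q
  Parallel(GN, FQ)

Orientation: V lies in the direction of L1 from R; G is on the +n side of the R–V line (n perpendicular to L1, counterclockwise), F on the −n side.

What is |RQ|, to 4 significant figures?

68.66

Tangency of A1 to both parallel lines with radius 22.4 puts G and F at R ± 22.4·n: G = (-21.04, 7.698), F = (21.04, -7.698). Equal radii place N and Q the same way about V: N = V + 22.4·n = (1.268, 68.65), Q = V − 22.4·n = (43.34, 53.25). Then |RQ| = |Q − R| = 68.66.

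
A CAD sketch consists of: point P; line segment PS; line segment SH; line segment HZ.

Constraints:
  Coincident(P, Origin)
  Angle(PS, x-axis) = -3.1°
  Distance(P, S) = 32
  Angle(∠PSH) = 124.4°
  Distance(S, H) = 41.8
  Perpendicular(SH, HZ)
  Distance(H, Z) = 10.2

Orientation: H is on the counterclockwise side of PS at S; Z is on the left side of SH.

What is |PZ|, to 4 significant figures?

62.03

∠PSH = 124.4°, so SH runs at -3.1° + (180° − 124.4°) = 52.50° from the x-axis; with |SH| = 41.8, H = S + 41.8·(cos 52.50°, sin 52.50°) = (57.40, 31.43). The perpendicularity gives HZ at right angles to SH; with |HZ| = 10.2 on the left of SH, Z = H + 10.2·(-0.7934, 0.6088) = (49.31, 37.64). Then |PZ| = |Z − P| = 62.03.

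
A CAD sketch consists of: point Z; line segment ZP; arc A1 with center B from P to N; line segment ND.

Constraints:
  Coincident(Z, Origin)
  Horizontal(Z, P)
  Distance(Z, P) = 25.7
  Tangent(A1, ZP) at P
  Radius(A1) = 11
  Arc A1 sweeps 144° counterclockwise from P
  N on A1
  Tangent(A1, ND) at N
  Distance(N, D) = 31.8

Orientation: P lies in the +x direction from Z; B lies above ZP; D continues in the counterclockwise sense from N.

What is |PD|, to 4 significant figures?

43.13

Z is at the origin; ZP is horizontal with |ZP| = 25.7 and P on the +x side, so P = (25.70, 0.000). Since A1 is tangent to ZP there, BP ⟂ ZP, so B = P + (0, 11) = (25.70, 11.00). On A1, P sits at bearing -90° from B; a 144° counterclockwise sweep puts N at bearing 54°, so N = B + 11.0·(cos 54°, sin 54°) = (32.17, 19.90). A1 meets ND tangentially, so BN is at right angles to ND, so ND runs along (−sin 54°, cos 54°); with |ND| = 31.8, D = (6.439, 38.59). Then |PD| = |D − P| = 43.13.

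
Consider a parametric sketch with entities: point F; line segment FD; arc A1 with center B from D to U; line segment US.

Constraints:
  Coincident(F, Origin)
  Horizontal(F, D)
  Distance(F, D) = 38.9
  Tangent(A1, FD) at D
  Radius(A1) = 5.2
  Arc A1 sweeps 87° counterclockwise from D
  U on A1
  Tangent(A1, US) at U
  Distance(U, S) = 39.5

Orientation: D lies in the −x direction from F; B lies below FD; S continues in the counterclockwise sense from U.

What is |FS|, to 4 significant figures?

64.03

On A1, D sits at bearing 90° from B; an 87° counterclockwise sweep puts U at bearing 177°, so U = B + 5.2·(cos 177°, sin 177°) = (-44.09, -4.928). Since A1 is tangent to US there, BU ⟂ US, so US runs along (−sin 177°, cos 177°); with |US| = 39.5, S = (-46.16, -44.37). Then |FS| = |S − F| = 64.03.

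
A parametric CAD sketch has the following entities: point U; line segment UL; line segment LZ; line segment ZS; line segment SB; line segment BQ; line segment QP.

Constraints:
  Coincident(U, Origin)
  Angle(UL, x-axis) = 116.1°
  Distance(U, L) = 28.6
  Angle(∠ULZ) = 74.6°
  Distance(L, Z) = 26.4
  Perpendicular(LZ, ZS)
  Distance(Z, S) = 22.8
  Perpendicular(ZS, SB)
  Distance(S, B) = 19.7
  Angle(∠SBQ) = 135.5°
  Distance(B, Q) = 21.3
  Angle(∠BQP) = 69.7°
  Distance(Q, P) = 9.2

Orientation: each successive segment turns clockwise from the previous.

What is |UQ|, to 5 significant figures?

25.436

U is at the origin; UL runs at 116.1° with length 28.6, so L = (-12.582, 25.684). ∠ULZ = 74.6° gives LZ at 10.700° from the x-axis; with |LZ| = 26.4, Z = (13.359, 30.585). The perpendicularity gives ZS at right angles to LZ, so ZS runs at -79.300°; with |ZS| = 22.8, S = (17.592, 8.1816). ZS is perpendicular to SB, so SB runs at -169.30°; with |SB| = 19.7, B = (-1.7656, 4.5240). ∠SBQ = 135.5° gives BQ at 146.20° from the x-axis; with |BQ| = 21.3, Q = (-19.466, 16.373). Then |UQ| = |Q − U| = 25.436.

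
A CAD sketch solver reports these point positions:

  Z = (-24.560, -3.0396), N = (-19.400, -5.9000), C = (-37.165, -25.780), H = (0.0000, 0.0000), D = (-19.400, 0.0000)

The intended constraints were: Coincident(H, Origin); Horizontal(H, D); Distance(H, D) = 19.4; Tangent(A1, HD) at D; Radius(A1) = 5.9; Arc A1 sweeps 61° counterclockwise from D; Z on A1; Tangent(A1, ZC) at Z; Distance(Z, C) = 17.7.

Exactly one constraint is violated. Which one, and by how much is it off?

Distance(Z, C) = 17.7 — off by 8.30.

H = (0.00, 0.00) ✓; H.y = 0.00, D.y = 0.00 ✓; |HD| = 19.40 ✓; ∠(ND, DH) = 90.00° ✓; |ND| = 5.900 ✓; bearing(N→Z) − bearing(N→D) = 61.00° ✓; |NZ| = 5.900 ✓; ∠(NZ, ZC) = 90.00° ✓; |ZC| = 26.00 ✗.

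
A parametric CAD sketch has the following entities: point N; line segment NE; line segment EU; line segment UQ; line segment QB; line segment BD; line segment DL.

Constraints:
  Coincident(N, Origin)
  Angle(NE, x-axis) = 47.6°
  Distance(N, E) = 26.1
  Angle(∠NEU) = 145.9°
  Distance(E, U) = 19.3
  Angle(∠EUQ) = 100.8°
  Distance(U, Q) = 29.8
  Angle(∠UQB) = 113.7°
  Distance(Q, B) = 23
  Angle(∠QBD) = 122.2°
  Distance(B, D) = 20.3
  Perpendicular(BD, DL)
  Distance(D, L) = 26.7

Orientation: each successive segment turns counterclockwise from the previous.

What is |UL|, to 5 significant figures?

23.565

N is at the origin; NE runs at 47.6° with length 26.1, so E = (17.599, 19.274). ∠NEU = 145.9° gives EU at 81.700° from the x-axis; with |EU| = 19.3, U = (20.385, 38.372). ∠EUQ = 100.8° gives UQ at 160.90° from the x-axis; with |UQ| = 29.8, Q = (-7.7741, 48.123). ∠UQB = 113.7° gives QB at -132.80° from the x-axis; with |QB| = 23.0, B = (-23.401, 31.247). ∠QBD = 122.2° gives BD at -75.000° from the x-axis; with |BD| = 20.3, D = (-18.147, 11.639). The perpendicularity gives DL at right angles to BD, so DL runs at 15.000°; with |DL| = 26.7, L = (7.6430, 18.549). Then |UL| = |L − U| = 23.565.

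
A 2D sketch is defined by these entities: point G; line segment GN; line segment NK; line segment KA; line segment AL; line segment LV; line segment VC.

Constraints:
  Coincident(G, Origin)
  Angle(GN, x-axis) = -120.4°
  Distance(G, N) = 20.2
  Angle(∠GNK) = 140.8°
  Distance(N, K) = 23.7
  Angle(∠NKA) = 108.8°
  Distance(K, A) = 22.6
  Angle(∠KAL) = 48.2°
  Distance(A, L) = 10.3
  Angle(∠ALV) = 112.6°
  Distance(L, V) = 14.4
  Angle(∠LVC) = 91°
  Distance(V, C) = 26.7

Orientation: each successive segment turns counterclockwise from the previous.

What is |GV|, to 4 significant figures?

38.52

∠KAL = 48.2° gives AL at 121.8° from the x-axis; with |AL| = 10.3, L = (10.23, -36.01). ∠ALV = 112.6° gives LV at -170.8° from the x-axis; with |LV| = 14.4, V = (-3.982, -38.32). Then |GV| = |V − G| = 38.52.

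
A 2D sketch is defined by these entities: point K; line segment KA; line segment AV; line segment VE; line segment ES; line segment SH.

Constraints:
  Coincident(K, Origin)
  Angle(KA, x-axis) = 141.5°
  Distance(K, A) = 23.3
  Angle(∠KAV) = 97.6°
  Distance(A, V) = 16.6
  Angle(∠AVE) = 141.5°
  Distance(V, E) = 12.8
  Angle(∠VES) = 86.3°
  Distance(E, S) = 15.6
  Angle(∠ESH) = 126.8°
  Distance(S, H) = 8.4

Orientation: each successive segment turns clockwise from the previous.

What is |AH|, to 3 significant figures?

20.3

K is at the origin; KA runs at 141.5° with length 23.3, so A = (-18.2, 14.5). ∠KAV = 97.6° gives AV at 59.1° from the x-axis; with |AV| = 16.6, V = (-9.71, 28.7). ∠AVE = 141.5° gives VE at 20.6° from the x-axis; with |VE| = 12.8, E = (2.27, 33.3). ∠VES = 86.3° gives ES at -73.1° from the x-axis; with |ES| = 15.6, S = (6.81, 18.3). ∠ESH = 126.8° gives SH at -126° from the x-axis; with |SH| = 8.4, H = (1.83, 11.6). Then |AH| = |H − A| = 20.3.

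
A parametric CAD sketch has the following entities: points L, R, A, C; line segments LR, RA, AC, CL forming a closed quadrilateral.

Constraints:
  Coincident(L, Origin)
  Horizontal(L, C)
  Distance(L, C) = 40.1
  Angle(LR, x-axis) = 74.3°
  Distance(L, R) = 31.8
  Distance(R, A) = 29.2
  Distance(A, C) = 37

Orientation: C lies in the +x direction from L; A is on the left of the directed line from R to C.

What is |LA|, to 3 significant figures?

52.3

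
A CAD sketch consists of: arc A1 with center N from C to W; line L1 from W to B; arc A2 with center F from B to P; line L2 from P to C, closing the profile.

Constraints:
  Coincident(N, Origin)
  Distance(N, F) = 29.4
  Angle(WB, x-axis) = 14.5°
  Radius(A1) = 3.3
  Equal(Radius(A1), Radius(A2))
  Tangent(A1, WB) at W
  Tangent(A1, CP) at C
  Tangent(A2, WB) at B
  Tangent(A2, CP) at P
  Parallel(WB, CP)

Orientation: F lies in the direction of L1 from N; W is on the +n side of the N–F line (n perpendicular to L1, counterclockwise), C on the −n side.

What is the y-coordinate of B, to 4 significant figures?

10.56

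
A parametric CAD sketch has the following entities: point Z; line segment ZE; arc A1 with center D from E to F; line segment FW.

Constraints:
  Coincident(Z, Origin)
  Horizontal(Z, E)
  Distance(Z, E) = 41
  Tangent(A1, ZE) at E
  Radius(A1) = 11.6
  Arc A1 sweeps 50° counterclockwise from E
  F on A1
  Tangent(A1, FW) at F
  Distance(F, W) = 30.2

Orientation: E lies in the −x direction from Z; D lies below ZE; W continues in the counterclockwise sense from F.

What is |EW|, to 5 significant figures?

39.305

On A1, E sits at bearing 90° from D; a 50° counterclockwise sweep puts F at bearing 140°, so F = D + 11.6·(cos 140°, sin 140°) = (-49.886, -4.1437). A1 meets FW tangentially, so DF is at right angles to FW, so FW runs along (−sin 140°, cos 140°); with |FW| = 30.2, W = (-69.298, -27.278). Then |EW| = |W − E| = 39.305.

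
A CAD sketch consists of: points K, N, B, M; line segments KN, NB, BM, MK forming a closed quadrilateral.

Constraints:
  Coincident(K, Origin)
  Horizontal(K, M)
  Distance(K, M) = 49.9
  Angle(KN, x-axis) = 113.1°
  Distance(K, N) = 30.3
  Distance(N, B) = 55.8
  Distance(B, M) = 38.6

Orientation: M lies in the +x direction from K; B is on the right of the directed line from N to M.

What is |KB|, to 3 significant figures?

26.1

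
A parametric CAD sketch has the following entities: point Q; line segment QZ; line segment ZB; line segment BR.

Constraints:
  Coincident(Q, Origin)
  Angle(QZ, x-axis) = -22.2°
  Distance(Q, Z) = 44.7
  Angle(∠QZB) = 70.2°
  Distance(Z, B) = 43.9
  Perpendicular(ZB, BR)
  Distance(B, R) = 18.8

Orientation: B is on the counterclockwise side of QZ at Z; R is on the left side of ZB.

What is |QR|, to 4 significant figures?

36.99

Q is at the origin; QZ runs at -22.2° with length 44.7, so Z = 44.7·(cos -22.2°, sin -22.2°) = (41.39, -16.89). ∠QZB = 70.2°, so ZB runs at -22.2° + (180° − 70.2°) = 87.60° from the x-axis; with |ZB| = 43.9, B = Z + 43.9·(cos 87.60°, sin 87.60°) = (43.22, 26.97). The perpendicularity gives BR at right angles to ZB; with |BR| = 18.8 on the left of ZB, R = B + 18.8·(-0.9991, 0.04188) = (24.44, 27.76). Then |QR| = |R − Q| = 36.99.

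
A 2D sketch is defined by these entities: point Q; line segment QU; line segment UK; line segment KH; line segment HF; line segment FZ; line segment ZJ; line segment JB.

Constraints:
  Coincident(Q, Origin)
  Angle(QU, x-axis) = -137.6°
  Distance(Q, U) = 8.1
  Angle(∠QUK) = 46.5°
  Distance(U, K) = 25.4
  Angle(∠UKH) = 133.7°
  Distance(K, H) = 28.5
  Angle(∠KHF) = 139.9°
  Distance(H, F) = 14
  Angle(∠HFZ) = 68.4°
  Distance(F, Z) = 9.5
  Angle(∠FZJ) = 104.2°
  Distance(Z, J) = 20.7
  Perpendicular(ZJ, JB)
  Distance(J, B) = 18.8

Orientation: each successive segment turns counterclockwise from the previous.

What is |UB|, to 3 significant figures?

58.4

Q is at the origin; QU runs at -137.6° with length 8.1, so U = (-5.98, -5.46). ∠QUK = 46.5° gives UK at -4.10° from the x-axis; with |UK| = 25.4, K = (19.4, -7.28). ∠UKH = 133.7° gives KH at 42.2° from the x-axis; with |KH| = 28.5, H = (40.5, 11.9). ∠KHF = 139.9° gives HF at 82.3° from the x-axis; with |HF| = 14.0, F = (42.3, 25.7). ∠HFZ = 68.4° gives FZ at -166° from the x-axis; with |FZ| = 9.5, Z = (33.1, 23.5). ∠FZJ = 104.2° gives ZJ at -90.3° from the x-axis; with |ZJ| = 20.7, J = (33.0, 2.76). ZJ ⟂ JB, so JB runs at -0.300°; with |JB| = 18.8, B = (51.8, 2.66). Then |UB| = |B − U| = 58.4.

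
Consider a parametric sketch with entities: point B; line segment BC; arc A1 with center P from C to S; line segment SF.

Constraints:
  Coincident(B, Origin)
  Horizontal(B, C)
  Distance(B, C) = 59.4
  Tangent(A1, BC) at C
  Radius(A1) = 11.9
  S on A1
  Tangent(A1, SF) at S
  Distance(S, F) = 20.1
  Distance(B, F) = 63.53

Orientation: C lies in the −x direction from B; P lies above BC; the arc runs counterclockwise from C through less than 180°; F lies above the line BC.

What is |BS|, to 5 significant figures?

50.267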